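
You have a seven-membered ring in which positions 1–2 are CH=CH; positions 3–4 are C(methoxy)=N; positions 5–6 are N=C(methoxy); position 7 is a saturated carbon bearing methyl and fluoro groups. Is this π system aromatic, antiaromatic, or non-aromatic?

The C(methyl)(fluoro) carbon is saturated: that saturated carbon is sp³ and has no p orbital in the ring π system. Conjugation is not continuous around the ring.
Hückel's rule only applies to fully conjugated rings, so this one is simply non-aromatic.

Non-aromatic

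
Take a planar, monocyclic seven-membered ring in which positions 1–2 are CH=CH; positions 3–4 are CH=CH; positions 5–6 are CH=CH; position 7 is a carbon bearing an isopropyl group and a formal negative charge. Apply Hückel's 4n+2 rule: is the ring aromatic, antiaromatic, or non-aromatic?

Antiaromatic

Check conjugation: each doubly-bonded ring atom is sp² with one p-orbital electron; the carbanion's lone pair occupies the p orbital — every position has a p orbital, so the cyclic π system is continuous.
Adding the contributions, 3 × 2 = 6 from the double-bond units + 2 from the C(isopropyl)(-) atom = 8.
8 is a 4n count (n = 2), so the planar conjugated ring is antiaromatic.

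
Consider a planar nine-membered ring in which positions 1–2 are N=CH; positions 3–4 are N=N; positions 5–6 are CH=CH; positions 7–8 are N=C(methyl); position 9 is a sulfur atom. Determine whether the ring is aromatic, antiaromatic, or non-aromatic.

Check conjugation: each doubly-bonded ring atom is sp² with one p-orbital electron; the doubly-bonded nitrogens are pyridine-type — their lone pairs lie in the ring plane, leaving one electron in the p orbital; the sulfur donates one lone pair from its p orbital — every position has a p orbital, so the cyclic π system is continuous.
Tallying contributions gives 4 × 2 = 8 from the double-bond units + 2 from the S atom = 10.
10 = 4(2) + 2, which satisfies Hückel's 4n+2 rule.

Aromatic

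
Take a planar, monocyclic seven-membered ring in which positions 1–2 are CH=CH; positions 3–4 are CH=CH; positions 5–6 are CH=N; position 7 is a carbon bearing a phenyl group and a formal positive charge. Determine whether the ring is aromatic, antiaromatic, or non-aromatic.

Aromatic

The p orbitals form a continuous loop: the double-bond atoms are sp², each contributing one p electron; each sp² =N– keeps its lone pair in-plane and puts one electron into the π system; the carbocation has an empty p orbital. The ring is fully conjugated.
π-electron count: 3 × 2 = 6 from the double-bond units + 0 from the C(phenyl)(+) atom = 6.
With 6 π electrons (n = 1), the Hückel 4n+2 condition holds.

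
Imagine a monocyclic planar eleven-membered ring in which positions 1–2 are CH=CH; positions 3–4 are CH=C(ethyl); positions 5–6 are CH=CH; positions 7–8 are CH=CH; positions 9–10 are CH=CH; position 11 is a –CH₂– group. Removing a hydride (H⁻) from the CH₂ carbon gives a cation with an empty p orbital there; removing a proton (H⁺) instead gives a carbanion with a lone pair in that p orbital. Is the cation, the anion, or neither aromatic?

Once that carbon is sp², every ring atom has a p orbital and both ions are fully conjugated.
Cation: 5 × 2 + 0 = 10 π electrons → 4(2)+2, aromatic.
Anion: 5 × 2 + 2 = 12 π electrons → 4(3), antiaromatic.

The cation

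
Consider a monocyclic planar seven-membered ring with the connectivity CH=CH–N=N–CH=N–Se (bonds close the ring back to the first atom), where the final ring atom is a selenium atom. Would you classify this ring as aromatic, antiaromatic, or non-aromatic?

All ring atoms are sp² and supply a p orbital to the ring (each doubly-bonded ring atom is sp² with one p-orbital electron; the doubly-bonded nitrogens are pyridine-type — their lone pairs lie in the ring plane, leaving one electron in the p orbital; the selenium donates one lone pair from its p orbital); the conjugation is uninterrupted.
Tallying contributions gives 3 × 2 = 6 from the double-bond units + 2 from the Se atom = 8.
A 4n π count (8, n = 2) in a planar conjugated ring means antiaromatic.

Antiaromatic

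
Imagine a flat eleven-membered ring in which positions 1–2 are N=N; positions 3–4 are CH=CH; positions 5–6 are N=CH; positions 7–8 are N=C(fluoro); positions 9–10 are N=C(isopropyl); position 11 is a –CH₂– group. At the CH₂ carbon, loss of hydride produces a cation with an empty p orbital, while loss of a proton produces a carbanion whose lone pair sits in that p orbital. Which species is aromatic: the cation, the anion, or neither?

In either ion the ring is fully conjugated: every atom, including the new sp² carbon, supplies a p orbital.
Cation: 5 × 2 + 0 = 10 π electrons → 4(2)+2, aromatic.
Anion: 5 × 2 + 2 = 12 π electrons → 4(3), antiaromatic.

The cation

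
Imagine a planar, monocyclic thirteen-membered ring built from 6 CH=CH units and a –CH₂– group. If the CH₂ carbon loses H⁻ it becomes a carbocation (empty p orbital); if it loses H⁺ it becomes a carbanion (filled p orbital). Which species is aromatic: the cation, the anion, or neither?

The anion

In both ions every ring atom is sp² and contributes a p orbital, so both rings are fully conjugated.
Cation: 6 × 2 + 0 = 12 π electrons → 4(3), antiaromatic.
Anion: 6 × 2 + 2 = 14 π electrons → 4(3)+2, aromatic.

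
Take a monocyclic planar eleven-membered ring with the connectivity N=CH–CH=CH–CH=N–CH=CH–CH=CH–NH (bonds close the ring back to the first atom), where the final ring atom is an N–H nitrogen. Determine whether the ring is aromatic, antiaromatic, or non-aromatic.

Every ring atom contributes a p orbital perpendicular to the ring (each doubly-bonded ring atom is sp² with one p-orbital electron; the doubly-bonded nitrogens are pyridine-type — their lone pairs lie in the ring plane, leaving one electron in the p orbital; the pyrrole-type nitrogen donates its lone pair from the p orbital), so the π system is cyclic and fully conjugated.
Adding the contributions, 5 × 2 = 10 from the double-bond units + 2 from the NH atom = 12.
A 4n π count (12, n = 3) in a planar conjugated ring means antiaromatic.

Antiaromatic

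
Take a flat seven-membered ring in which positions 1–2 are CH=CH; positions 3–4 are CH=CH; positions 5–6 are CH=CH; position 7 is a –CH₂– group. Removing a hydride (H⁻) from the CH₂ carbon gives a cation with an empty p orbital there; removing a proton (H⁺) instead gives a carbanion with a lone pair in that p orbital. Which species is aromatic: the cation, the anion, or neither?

In either ion the ring is fully conjugated: every atom, including the new sp² carbon, supplies a p orbital.
Cation: 3 × 2 + 0 = 6 π electrons → 4(1)+2, aromatic.
Anion: 3 × 2 + 2 = 8 π electrons → 4(2), antiaromatic.

The cation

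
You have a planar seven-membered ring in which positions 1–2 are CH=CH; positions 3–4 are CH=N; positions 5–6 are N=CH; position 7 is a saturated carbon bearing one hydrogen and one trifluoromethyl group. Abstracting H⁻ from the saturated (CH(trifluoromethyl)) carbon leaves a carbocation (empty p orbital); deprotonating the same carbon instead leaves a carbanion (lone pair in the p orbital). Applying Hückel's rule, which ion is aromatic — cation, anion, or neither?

In both ions every ring atom is sp² and contributes a p orbital, so both rings are fully conjugated.
Cation: 3 × 2 + 0 = 6 π electrons → 4(1)+2, aromatic.
Anion: 3 × 2 + 2 = 8 π electrons → 4(2), antiaromatic.

The cation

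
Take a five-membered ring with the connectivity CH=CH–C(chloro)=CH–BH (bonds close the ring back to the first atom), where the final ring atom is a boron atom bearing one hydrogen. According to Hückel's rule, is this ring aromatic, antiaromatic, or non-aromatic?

The p orbitals form a continuous loop: the double-bond atoms are sp², each contributing one p electron; the boron has an empty p orbital. The ring is fully conjugated.
Adding the contributions, 2 × 2 = 4 from the double-bond units + 0 from the BH atom = 4.
With 4 = 4·1 π electrons, Hückel's rule classifies the planar ring as antiaromatic.

Antiaromatic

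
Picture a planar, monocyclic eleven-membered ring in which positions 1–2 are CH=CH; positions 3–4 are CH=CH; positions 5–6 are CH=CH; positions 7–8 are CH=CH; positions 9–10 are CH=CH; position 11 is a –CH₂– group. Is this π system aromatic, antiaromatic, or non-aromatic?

Non-aromatic

The CH2 carbon is saturated: the tetrahedral CH₂ carbon is sp³ and has no p orbital in the ring π system. Conjugation is not continuous around the ring.
Broken conjugation rules out both aromaticity and antiaromaticity.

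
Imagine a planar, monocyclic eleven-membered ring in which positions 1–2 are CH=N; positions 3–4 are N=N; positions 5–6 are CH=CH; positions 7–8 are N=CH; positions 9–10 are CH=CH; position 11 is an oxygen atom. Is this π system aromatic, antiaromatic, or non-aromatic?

Antiaromatic

All ring atoms are sp² and supply a p orbital to the ring (every atom in a ring double bond is sp² and brings one electron to the p orbital; each =N– nitrogen is pyridine-type (lone pair in the sp² plane, one electron in the p orbital); the oxygen donates one lone pair from its p orbital); the conjugation is uninterrupted.
Counting π electrons: 5 × 2 = 10 from the double-bond units + 2 from the O atom = 12.
A 4n π count (12, n = 3) in a planar conjugated ring means antiaromatic.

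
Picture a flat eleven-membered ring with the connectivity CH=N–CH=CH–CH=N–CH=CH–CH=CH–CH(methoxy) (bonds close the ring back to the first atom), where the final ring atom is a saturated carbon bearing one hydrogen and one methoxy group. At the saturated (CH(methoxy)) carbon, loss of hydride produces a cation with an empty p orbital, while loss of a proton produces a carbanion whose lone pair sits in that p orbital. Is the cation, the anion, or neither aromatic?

The cation

Both ions have a continuous loop of p orbitals — each ring atom is sp².
Cation: 5 × 2 + 0 = 10 π electrons → 4(2)+2, aromatic.
Anion: 5 × 2 + 2 = 12 π electrons → 4(3), antiaromatic.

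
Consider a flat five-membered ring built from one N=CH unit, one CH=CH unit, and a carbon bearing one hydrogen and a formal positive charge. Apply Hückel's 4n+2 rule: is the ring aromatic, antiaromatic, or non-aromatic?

Check conjugation: the double-bond atoms are sp², each contributing one p electron; the doubly-bonded nitrogens are pyridine-type — their lone pairs lie in the ring plane, leaving one electron in the p orbital; the carbocation has an empty p orbital — every position has a p orbital, so the cyclic π system is continuous.
Tallying contributions gives 2 × 2 = 4 from the double-bond units + 0 from the CH(+) atom = 4.
4 = 4(1); a planar, fully conjugated 4n system is antiaromatic.

Antiaromatic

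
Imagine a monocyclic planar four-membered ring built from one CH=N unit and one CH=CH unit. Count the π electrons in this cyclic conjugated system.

All ring atoms are sp² and supply a p orbital to the ring (every atom in a ring double bond is sp² and brings one electron to the p orbital; the doubly-bonded nitrogens are pyridine-type — their lone pairs lie in the ring plane, leaving one electron in the p orbital); the conjugation is uninterrupted.
Adding the contributions, 2 × 2 = 4 from the 2 double-bond units.

4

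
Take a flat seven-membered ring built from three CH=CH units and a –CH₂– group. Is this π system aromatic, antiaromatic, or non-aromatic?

The CH2 position has four σ bonds — the tetrahedral CH₂ carbon is sp³ and has no p orbital in the ring π system — so the cyclic conjugation is interrupted.
A ring that is not fully conjugated cannot be aromatic or antiaromatic regardless of its π-electron count.

Non-aromatic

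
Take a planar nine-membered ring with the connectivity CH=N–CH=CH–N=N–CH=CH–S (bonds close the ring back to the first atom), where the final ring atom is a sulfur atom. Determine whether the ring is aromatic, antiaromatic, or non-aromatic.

Aromatic

Check conjugation: the double-bond atoms are sp², each contributing one p electron; each =N– nitrogen is pyridine-type (lone pair in the sp² plane, one electron in the p orbital); the sulfur donates one lone pair from its p orbital — every position has a p orbital, so the cyclic π system is continuous.
Counting π electrons: 4 × 2 = 8 from the double-bond units + 2 from the S atom = 10.
10 = 4(2) + 2, which satisfies Hückel's 4n+2 rule.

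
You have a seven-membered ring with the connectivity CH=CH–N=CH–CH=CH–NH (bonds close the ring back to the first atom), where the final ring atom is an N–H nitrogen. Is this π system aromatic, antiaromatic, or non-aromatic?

Antiaromatic

Every ring atom contributes a p orbital perpendicular to the ring (each doubly-bonded ring atom is sp² with one p-orbital electron; each =N– nitrogen is pyridine-type (lone pair in the sp² plane, one electron in the p orbital); the pyrrole-type nitrogen donates its lone pair from the p orbital), so the π system is cyclic and fully conjugated.
Counting π electrons: 3 × 2 = 6 from the double-bond units + 2 from the NH atom = 8.
8 is a 4n count (n = 2), so the planar conjugated ring is antiaromatic.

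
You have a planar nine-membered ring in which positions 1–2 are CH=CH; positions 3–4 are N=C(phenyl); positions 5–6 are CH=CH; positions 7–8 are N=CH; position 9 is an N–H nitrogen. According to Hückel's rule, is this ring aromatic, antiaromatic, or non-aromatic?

Check conjugation: every atom in a ring double bond is sp² and brings one electron to the p orbital; each =N– nitrogen is pyridine-type (lone pair in the sp² plane, one electron in the p orbital); the pyrrole-type nitrogen donates its lone pair from the p orbital — every position has a p orbital, so the cyclic π system is continuous.
Tallying contributions gives 4 × 2 = 8 from the double-bond units + 2 from the NH atom = 10.
10 = 4(2) + 2, which satisfies Hückel's 4n+2 rule.

Aromatic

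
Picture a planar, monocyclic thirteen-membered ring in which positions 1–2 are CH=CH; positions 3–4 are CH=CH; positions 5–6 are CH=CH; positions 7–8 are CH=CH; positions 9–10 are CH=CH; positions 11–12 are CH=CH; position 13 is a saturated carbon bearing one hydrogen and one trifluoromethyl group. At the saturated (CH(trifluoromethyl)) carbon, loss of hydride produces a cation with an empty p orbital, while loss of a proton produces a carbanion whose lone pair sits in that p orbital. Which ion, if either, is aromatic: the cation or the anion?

In both ions every ring atom is sp² and contributes a p orbital, so both rings are fully conjugated.
Cation: 6 × 2 + 0 = 12 π electrons → 4(3), antiaromatic.
Anion: 6 × 2 + 2 = 14 π electrons → 4(3)+2, aromatic.

The anion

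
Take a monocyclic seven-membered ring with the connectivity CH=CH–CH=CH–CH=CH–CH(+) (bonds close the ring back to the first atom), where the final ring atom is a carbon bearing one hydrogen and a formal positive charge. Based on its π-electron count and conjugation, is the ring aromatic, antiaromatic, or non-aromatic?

Aromatic

Every ring atom contributes a p orbital perpendicular to the ring (the double-bond atoms are sp², each contributing one p electron; the carbocation has an empty p orbital), so the π system is cyclic and fully conjugated.
Tallying contributions gives 3 × 2 = 6 from the double-bond units + 0 from the CH(+) atom = 6.
6 = 4(1) + 2, which satisfies Hückel's 4n+2 rule.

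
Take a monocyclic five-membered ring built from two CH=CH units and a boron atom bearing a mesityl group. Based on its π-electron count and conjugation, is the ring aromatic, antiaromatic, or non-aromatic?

Antiaromatic

Check conjugation: the double-bond atoms are sp², each contributing one p electron; the boron has an empty p orbital — every position has a p orbital, so the cyclic π system is continuous.
Tallying contributions gives 2 × 2 = 4 from the double-bond units + 0 from the B(mesityl) atom = 4.
With 4 = 4·1 π electrons, Hückel's rule classifies the planar ring as antiaromatic.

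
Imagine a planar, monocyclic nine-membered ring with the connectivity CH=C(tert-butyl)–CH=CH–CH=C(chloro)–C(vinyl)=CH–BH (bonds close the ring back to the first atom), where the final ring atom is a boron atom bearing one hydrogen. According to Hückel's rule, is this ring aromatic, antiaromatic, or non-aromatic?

Check conjugation: every atom in a ring double bond is sp² and brings one electron to the p orbital; the boron has an empty p orbital — every position has a p orbital, so the cyclic π system is continuous.
Adding the contributions, 4 × 2 = 8 from the double-bond units + 0 from the BH atom = 8.
8 is a 4n count (n = 2), so the planar conjugated ring is antiaromatic.

Antiaromatic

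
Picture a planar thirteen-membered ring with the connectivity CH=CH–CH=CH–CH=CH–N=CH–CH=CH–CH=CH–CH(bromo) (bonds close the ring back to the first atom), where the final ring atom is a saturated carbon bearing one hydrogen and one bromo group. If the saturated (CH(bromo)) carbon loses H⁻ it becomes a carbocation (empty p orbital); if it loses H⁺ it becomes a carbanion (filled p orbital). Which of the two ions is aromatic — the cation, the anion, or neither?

The anion

In both ions every ring atom is sp² and contributes a p orbital, so both rings are fully conjugated.
Cation: 6 × 2 + 0 = 12 π electrons → 4(3), antiaromatic.
Anion: 6 × 2 + 2 = 14 π electrons → 4(3)+2, aromatic.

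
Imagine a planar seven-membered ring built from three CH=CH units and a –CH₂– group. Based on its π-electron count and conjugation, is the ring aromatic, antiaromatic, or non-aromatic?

The CH2 carbon is saturated: the tetrahedral CH₂ carbon is sp³ and has no p orbital in the ring π system. Conjugation is not continuous around the ring.
A ring that is not fully conjugated cannot be aromatic or antiaromatic regardless of its π-electron count.

Non-aromatic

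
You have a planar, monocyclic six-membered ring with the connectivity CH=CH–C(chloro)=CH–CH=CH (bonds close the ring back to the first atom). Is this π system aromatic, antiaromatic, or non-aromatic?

Check conjugation: every atom in a ring double bond is sp² and brings one electron to the p orbital — every position has a p orbital, so the cyclic π system is continuous.
Tallying contributions gives 3 × 2 = 6 from the 3 double-bond units.
With 6 π electrons (n = 1), the Hückel 4n+2 condition holds.

Aromatic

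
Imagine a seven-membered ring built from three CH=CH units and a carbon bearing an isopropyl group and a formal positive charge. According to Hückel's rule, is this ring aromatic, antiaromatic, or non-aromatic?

Aromatic

The p orbitals form a continuous loop: the double-bond atoms are sp², each contributing one p electron; the carbocation has an empty p orbital. The ring is fully conjugated.
Tallying contributions gives 3 × 2 = 6 from the double-bond units + 0 from the C(isopropyl)(+) atom = 6.
6 = 4(1) + 2, which satisfies Hückel's 4n+2 rule.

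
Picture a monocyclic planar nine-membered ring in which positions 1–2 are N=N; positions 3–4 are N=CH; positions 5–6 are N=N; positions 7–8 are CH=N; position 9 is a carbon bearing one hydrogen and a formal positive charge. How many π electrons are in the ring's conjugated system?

8

Every ring atom contributes a p orbital perpendicular to the ring (each doubly-bonded ring atom is sp² with one p-orbital electron; the doubly-bonded nitrogens are pyridine-type — their lone pairs lie in the ring plane, leaving one electron in the p orbital; the carbocation has an empty p orbital), so the π system is cyclic and fully conjugated.
Counting π electrons: 4 × 2 = 8 from the double-bond units + 0 from the CH(+) atom = 8.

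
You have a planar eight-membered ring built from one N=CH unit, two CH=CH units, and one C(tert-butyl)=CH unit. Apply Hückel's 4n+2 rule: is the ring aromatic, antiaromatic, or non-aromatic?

Antiaromatic

Check conjugation: the double-bond atoms are sp², each contributing one p electron; each =N– nitrogen is pyridine-type (lone pair in the sp² plane, one electron in the p orbital) — every position has a p orbital, so the cyclic π system is continuous.
Counting π electrons: 4 × 2 = 8 from the 4 double-bond units.
8 = 4(2); a planar, fully conjugated 4n system is antiaromatic.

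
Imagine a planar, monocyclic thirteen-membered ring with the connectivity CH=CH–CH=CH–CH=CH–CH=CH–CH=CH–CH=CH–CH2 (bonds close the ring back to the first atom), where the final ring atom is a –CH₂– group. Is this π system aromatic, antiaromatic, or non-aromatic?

Because the tetrahedral CH₂ carbon is sp³ and has no p orbital in the ring π system at the CH2 position, the π system cannot extend all the way around the ring.
Without a continuous loop of overlapping p orbitals the Hückel electron count never comes into play.

Non-aromatic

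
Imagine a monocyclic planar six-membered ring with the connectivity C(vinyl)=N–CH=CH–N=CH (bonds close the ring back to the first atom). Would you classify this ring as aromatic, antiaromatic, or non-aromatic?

All ring atoms are sp² and supply a p orbital to the ring (the double-bond atoms are sp², each contributing one p electron; the doubly-bonded nitrogens are pyridine-type — their lone pairs lie in the ring plane, leaving one electron in the p orbital); the conjugation is uninterrupted.
Counting π electrons: 3 × 2 = 6 from the 3 double-bond units.
With 6 π electrons (n = 1), the Hückel 4n+2 condition holds.

Aromatic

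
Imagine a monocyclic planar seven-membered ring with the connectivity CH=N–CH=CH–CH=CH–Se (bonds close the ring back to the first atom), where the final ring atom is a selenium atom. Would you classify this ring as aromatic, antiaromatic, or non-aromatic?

Antiaromatic

All ring atoms are sp² and supply a p orbital to the ring (every atom in a ring double bond is sp² and brings one electron to the p orbital; the doubly-bonded nitrogens are pyridine-type — their lone pairs lie in the ring plane, leaving one electron in the p orbital; the selenium donates one lone pair from its p orbital); the conjugation is uninterrupted.
Counting π electrons: 3 × 2 = 6 from the double-bond units + 2 from the Se atom = 8.
A 4n π count (8, n = 2) in a planar conjugated ring means antiaromatic.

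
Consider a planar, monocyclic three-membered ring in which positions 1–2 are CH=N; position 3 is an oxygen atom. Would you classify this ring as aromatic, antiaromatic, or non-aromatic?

Antiaromatic

The p orbitals form a continuous loop: each doubly-bonded ring atom is sp² with one p-orbital electron; the doubly-bonded nitrogens are pyridine-type — their lone pairs lie in the ring plane, leaving one electron in the p orbital; the oxygen donates one lone pair from its p orbital. The ring is fully conjugated.
Adding the contributions, 1 × 2 = 2 from the double-bond unit + 2 from the O atom = 4.
4 is a 4n count (n = 1), so the planar conjugated ring is antiaromatic.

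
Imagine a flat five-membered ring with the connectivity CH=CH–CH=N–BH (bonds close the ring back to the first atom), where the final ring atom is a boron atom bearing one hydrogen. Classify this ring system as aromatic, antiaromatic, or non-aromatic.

Antiaromatic

Every ring atom contributes a p orbital perpendicular to the ring (every atom in a ring double bond is sp² and brings one electron to the p orbital; each =N– nitrogen is pyridine-type (lone pair in the sp² plane, one electron in the p orbital); the boron has an empty p orbital), so the π system is cyclic and fully conjugated.
π-electron count: 2 × 2 = 4 from the double-bond units + 0 from the BH atom = 4.
4 = 4(1); a planar, fully conjugated 4n system is antiaromatic.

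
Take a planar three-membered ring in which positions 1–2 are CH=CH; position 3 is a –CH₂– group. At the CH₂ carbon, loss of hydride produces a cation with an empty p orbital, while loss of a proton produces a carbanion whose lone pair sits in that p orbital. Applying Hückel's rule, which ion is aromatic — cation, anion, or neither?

The cation

Once that carbon is sp², every ring atom has a p orbital and both ions are fully conjugated.
Cation: 1 × 2 + 0 = 2 π electrons → 4(0)+2, aromatic.
Anion: 1 × 2 + 2 = 4 π electrons → 4(1), antiaromatic.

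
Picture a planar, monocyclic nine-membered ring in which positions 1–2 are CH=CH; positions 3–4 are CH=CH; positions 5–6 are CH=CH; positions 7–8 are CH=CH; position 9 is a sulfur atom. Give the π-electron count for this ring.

Every ring atom contributes a p orbital perpendicular to the ring (the double-bond atoms are sp², each contributing one p electron; the sulfur donates one lone pair from its p orbital), so the π system is cyclic and fully conjugated.
Counting π electrons: 4 × 2 = 8 from the double-bond units + 2 from the S atom = 10.

10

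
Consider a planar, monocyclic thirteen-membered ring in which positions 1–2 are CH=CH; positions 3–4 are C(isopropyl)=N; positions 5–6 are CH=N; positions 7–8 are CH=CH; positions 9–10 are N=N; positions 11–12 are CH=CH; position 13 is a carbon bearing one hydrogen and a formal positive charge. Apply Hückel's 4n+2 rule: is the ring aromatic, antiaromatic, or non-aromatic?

The p orbitals form a continuous loop: the double-bond atoms are sp², each contributing one p electron; each sp² =N– keeps its lone pair in-plane and puts one electron into the π system; the carbocation has an empty p orbital. The ring is fully conjugated.
Tallying contributions gives 6 × 2 = 12 from the double-bond units + 0 from the CH(+) atom = 12.
12 = 4(3); a planar, fully conjugated 4n system is antiaromatic.

Antiaromatic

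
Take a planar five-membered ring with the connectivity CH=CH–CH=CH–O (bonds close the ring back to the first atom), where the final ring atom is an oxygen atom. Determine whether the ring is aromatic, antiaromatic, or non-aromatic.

Check conjugation: every atom in a ring double bond is sp² and brings one electron to the p orbital; the oxygen donates one lone pair from its p orbital — every position has a p orbital, so the cyclic π system is continuous.
Counting π electrons: 2 × 2 = 4 from the double-bond units + 2 from the O atom = 6.
With 6 π electrons (n = 1), the Hückel 4n+2 condition holds.
(This ring is furan.)

Aromatic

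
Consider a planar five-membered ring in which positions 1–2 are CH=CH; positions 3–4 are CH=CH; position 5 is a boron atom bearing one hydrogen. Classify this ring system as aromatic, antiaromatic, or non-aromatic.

Every ring atom contributes a p orbital perpendicular to the ring (the double-bond atoms are sp², each contributing one p electron; the boron has an empty p orbital), so the π system is cyclic and fully conjugated.
Adding the contributions, 2 × 2 = 4 from the double-bond units + 0 from the BH atom = 4.
4 is a 4n count (n = 1), so the planar conjugated ring is antiaromatic.

Antiaromatic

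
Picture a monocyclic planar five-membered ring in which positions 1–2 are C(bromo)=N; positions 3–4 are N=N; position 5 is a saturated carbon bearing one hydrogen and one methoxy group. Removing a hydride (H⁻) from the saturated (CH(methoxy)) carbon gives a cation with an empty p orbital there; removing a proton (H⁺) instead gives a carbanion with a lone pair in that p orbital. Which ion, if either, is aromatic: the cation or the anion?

In either ion the ring is fully conjugated: every atom, including the new sp² carbon, supplies a p orbital.
Cation: 2 × 2 + 0 = 4 π electrons → 4(1), antiaromatic.
Anion: 2 × 2 + 2 = 6 π electrons → 4(1)+2, aromatic.

The anion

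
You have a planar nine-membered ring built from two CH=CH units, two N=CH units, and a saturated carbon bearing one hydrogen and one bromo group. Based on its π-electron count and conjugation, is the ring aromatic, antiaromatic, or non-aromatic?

Because that saturated carbon is sp³ and has no p orbital in the ring π system at the CH(bromo) position, the π system cannot extend all the way around the ring.
Without a continuous loop of overlapping p orbitals the Hückel electron count never comes into play.

Non-aromatic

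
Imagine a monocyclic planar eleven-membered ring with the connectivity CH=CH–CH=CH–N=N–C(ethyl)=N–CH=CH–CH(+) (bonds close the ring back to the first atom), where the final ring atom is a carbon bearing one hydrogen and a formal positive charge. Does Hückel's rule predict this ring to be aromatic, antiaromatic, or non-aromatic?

Aromatic

Check conjugation: the double-bond atoms are sp², each contributing one p electron; each =N– nitrogen is pyridine-type (lone pair in the sp² plane, one electron in the p orbital); the carbocation has an empty p orbital — every position has a p orbital, so the cyclic π system is continuous.
Counting π electrons: 5 × 2 = 10 from the double-bond units + 0 from the CH(+) atom = 10.
10 = 4(2) + 2, which satisfies Hückel's 4n+2 rule.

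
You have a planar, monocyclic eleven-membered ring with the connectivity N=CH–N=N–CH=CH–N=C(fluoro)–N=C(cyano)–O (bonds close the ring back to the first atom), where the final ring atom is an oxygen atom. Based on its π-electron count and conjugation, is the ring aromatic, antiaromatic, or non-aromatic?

The p orbitals form a continuous loop: every atom in a ring double bond is sp² and brings one electron to the p orbital; the doubly-bonded nitrogens are pyridine-type — their lone pairs lie in the ring plane, leaving one electron in the p orbital; the oxygen donates one lone pair from its p orbital. The ring is fully conjugated.
π-electron count: 5 × 2 = 10 from the double-bond units + 2 from the O atom = 12.
With 12 = 4·3 π electrons, Hückel's rule classifies the planar ring as antiaromatic.

Antiaromatic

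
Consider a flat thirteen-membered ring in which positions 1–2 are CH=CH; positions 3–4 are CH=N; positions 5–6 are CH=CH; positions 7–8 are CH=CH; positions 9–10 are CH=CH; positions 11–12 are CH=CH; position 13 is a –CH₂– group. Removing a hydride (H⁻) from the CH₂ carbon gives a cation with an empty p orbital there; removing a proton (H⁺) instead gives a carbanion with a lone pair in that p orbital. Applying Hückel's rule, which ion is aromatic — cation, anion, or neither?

The anion

In either ion the ring is fully conjugated: every atom, including the new sp² carbon, supplies a p orbital.
Cation: 6 × 2 + 0 = 12 π electrons → 4(3), antiaromatic.
Anion: 6 × 2 + 2 = 14 π electrons → 4(3)+2, aromatic.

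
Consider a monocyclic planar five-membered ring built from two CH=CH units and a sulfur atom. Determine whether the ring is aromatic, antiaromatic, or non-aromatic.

Aromatic

Check conjugation: every atom in a ring double bond is sp² and brings one electron to the p orbital; the sulfur donates one lone pair from its p orbital — every position has a p orbital, so the cyclic π system is continuous.
Tallying contributions gives 2 × 2 = 4 from the double-bond units + 2 from the S atom = 6.
6 = 4(1) + 2, which satisfies Hückel's 4n+2 rule.
This is thiophene.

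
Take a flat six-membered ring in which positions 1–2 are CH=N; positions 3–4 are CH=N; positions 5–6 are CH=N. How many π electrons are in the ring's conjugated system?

6

All ring atoms are sp² and supply a p orbital to the ring (the double-bond atoms are sp², each contributing one p electron; the doubly-bonded nitrogens are pyridine-type — their lone pairs lie in the ring plane, leaving one electron in the p orbital); the conjugation is uninterrupted.
Counting π electrons: 3 × 2 = 6 from the 3 double-bond units.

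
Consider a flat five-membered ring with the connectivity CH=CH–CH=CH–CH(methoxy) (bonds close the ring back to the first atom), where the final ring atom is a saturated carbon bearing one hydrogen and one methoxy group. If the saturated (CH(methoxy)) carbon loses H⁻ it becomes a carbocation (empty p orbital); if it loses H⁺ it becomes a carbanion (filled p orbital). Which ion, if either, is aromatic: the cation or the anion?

The anion

In both ions every ring atom is sp² and contributes a p orbital, so both rings are fully conjugated.
Cation: 2 × 2 + 0 = 4 π electrons → 4(1), antiaromatic.
Anion: 2 × 2 + 2 = 6 π electrons → 4(1)+2, aromatic.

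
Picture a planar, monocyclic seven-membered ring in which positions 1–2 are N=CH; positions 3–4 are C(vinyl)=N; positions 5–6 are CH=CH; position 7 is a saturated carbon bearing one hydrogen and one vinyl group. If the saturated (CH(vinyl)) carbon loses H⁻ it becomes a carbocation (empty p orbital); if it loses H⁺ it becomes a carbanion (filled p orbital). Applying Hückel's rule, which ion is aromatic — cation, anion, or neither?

The cation

Both ions have a continuous loop of p orbitals — each ring atom is sp².
Cation: 3 × 2 + 0 = 6 π electrons → 4(1)+2, aromatic.
Anion: 3 × 2 + 2 = 8 π electrons → 4(2), antiaromatic.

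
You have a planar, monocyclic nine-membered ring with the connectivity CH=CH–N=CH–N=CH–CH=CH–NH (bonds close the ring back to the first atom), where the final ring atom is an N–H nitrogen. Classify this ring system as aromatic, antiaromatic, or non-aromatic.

Check conjugation: every atom in a ring double bond is sp² and brings one electron to the p orbital; the doubly-bonded nitrogens are pyridine-type — their lone pairs lie in the ring plane, leaving one electron in the p orbital; the pyrrole-type nitrogen donates its lone pair from the p orbital — every position has a p orbital, so the cyclic π system is continuous.
π-electron count: 4 × 2 = 8 from the double-bond units + 2 from the NH atom = 10.
That gives a 4n+2 count (10, n = 2).

Aromatic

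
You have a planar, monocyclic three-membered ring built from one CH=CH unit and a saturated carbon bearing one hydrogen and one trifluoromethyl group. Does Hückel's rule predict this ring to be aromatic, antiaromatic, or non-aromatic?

At the CH(trifluoromethyl) position, that saturated carbon is sp³ and has no p orbital in the ring π system; the ring's p-orbital overlap is broken there.
Hückel's rule only applies to fully conjugated rings, so this one is simply non-aromatic.

Non-aromatic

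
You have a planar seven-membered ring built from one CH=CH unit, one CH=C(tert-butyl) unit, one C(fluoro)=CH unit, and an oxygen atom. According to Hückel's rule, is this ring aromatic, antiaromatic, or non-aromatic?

Antiaromatic

Every ring atom contributes a p orbital perpendicular to the ring (the double-bond atoms are sp², each contributing one p electron; the oxygen donates one lone pair from its p orbital), so the π system is cyclic and fully conjugated.
π-electron count: 3 × 2 = 6 from the double-bond units + 2 from the O atom = 8.
8 = 4(2); a planar, fully conjugated 4n system is antiaromatic.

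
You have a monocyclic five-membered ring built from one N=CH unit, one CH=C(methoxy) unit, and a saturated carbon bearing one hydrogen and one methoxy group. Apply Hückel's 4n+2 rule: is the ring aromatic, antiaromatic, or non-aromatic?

Because that saturated carbon is sp³ and has no p orbital in the ring π system at the CH(methoxy) position, the π system cannot extend all the way around the ring.
Hückel's rule only applies to fully conjugated rings, so this one is simply non-aromatic.

Non-aromatic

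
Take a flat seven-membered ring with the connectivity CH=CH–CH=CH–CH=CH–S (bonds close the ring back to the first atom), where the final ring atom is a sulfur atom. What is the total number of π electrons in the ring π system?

The p orbitals form a continuous loop: the double-bond atoms are sp², each contributing one p electron; the sulfur donates one lone pair from its p orbital. The ring is fully conjugated.
Counting π electrons: 3 × 2 = 6 from the double-bond units + 2 from the S atom = 8.

8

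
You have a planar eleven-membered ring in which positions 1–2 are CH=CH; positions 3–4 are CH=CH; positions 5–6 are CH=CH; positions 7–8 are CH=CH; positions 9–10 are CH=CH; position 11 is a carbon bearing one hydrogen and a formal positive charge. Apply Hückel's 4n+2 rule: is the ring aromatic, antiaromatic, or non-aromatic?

All ring atoms are sp² and supply a p orbital to the ring (every atom in a ring double bond is sp² and brings one electron to the p orbital; the carbocation has an empty p orbital); the conjugation is uninterrupted.
Tallying contributions gives 5 × 2 = 10 from the double-bond units + 0 from the CH(+) atom = 10.
With 10 π electrons (n = 2), the Hückel 4n+2 condition holds.

Aromatic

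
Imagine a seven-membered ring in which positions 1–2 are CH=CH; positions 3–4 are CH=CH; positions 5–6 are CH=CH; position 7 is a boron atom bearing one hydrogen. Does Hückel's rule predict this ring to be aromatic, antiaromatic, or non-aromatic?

Aromatic

Check conjugation: every atom in a ring double bond is sp² and brings one electron to the p orbital; the boron has an empty p orbital — every position has a p orbital, so the cyclic π system is continuous.
Tallying contributions gives 3 × 2 = 6 from the double-bond units + 0 from the BH atom = 6.
6 = 4(1) + 2, which satisfies Hückel's 4n+2 rule.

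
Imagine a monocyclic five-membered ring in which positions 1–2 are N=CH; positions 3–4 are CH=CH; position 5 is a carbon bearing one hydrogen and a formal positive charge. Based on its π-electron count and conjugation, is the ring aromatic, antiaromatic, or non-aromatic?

All ring atoms are sp² and supply a p orbital to the ring (the double-bond atoms are sp², each contributing one p electron; each sp² =N– keeps its lone pair in-plane and puts one electron into the π system; the carbocation has an empty p orbital); the conjugation is uninterrupted.
Counting π electrons: 2 × 2 = 4 from the double-bond units + 0 from the CH(+) atom = 4.
A 4n π count (4, n = 1) in a planar conjugated ring means antiaromatic.

Antiaromatic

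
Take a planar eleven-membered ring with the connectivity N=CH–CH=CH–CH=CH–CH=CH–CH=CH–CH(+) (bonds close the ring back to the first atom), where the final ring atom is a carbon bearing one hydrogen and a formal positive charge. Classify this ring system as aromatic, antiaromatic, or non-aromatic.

Check conjugation: every atom in a ring double bond is sp² and brings one electron to the p orbital; the doubly-bonded nitrogens are pyridine-type — their lone pairs lie in the ring plane, leaving one electron in the p orbital; the carbocation has an empty p orbital — every position has a p orbital, so the cyclic π system is continuous.
π-electron count: 5 × 2 = 10 from the double-bond units + 0 from the CH(+) atom = 10.
10 = 4(2) + 2, which satisfies Hückel's 4n+2 rule.

Aromatic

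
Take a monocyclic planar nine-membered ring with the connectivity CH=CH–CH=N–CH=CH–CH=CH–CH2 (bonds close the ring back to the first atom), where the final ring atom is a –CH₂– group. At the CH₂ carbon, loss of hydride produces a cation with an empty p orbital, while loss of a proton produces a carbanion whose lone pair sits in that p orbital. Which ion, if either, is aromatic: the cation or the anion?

The anion

Both ions have a continuous loop of p orbitals — each ring atom is sp².
Cation: 4 × 2 + 0 = 8 π electrons → 4(2), antiaromatic.
Anion: 4 × 2 + 2 = 10 π electrons → 4(2)+2, aromatic.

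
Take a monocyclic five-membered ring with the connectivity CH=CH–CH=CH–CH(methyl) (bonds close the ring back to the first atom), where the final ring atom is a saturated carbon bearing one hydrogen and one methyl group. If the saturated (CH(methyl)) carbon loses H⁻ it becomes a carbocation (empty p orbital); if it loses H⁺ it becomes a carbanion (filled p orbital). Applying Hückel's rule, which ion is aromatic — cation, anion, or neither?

The anion

Once that carbon is sp², every ring atom has a p orbital and both ions are fully conjugated.
Cation: 2 × 2 + 0 = 4 π electrons → 4(1), antiaromatic.
Anion: 2 × 2 + 2 = 6 π electrons → 4(1)+2, aromatic.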